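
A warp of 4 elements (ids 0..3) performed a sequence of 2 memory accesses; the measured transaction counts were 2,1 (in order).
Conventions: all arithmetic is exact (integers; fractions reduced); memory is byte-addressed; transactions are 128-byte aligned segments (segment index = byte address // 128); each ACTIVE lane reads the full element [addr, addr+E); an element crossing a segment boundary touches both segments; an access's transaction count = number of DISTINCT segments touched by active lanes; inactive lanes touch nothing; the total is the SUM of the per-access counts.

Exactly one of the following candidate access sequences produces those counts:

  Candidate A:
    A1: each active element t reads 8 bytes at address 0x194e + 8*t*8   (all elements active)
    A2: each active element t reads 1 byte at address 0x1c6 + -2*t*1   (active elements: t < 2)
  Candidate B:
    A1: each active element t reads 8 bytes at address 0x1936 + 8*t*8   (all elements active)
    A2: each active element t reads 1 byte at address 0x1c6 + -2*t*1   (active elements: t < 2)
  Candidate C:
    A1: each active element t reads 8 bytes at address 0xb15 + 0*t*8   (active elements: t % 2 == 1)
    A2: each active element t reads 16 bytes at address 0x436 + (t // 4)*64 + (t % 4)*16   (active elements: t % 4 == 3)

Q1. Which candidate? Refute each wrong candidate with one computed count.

A: A1 gives 3 transactions, not 2
C: A1 gives 1 transaction, not 2
B: all counts match (2,1)

Answer: B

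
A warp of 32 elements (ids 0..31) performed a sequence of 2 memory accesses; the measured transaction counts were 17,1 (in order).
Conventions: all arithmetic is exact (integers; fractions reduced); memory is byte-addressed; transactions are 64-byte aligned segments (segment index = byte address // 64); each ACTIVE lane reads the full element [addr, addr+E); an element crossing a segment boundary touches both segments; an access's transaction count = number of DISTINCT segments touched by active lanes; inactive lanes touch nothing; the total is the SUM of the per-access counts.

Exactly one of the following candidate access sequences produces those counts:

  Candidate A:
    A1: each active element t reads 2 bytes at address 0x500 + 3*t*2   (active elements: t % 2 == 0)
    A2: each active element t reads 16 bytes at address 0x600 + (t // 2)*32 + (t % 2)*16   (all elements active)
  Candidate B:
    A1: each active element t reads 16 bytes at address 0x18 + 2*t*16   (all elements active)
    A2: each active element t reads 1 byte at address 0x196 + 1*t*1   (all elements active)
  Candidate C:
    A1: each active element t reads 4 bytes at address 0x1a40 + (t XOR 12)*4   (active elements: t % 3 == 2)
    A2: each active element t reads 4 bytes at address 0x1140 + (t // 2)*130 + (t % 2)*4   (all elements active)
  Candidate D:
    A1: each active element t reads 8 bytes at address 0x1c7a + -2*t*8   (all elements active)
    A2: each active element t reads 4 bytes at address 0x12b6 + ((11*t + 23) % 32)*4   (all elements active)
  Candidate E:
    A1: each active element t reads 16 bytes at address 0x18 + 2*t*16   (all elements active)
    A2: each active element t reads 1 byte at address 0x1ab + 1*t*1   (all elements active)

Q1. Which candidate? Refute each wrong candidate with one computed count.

A: A1 gives 3 transactions, not 17
C: A1 gives 2 transactions, not 17
D: A1 gives 9 transactions, not 17
E: A2 gives 2 transactions, not 1
B: all counts match (17,1)

Answer: B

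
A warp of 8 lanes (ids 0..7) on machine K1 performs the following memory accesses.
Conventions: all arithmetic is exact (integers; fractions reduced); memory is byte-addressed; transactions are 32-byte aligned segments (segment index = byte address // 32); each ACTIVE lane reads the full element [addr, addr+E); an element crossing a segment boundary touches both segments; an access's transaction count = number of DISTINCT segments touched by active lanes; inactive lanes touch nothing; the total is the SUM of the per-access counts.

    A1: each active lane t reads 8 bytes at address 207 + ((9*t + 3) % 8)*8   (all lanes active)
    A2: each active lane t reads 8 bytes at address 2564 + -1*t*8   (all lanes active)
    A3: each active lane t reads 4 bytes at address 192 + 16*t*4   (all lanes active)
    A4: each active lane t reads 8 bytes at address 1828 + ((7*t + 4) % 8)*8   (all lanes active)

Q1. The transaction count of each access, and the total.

A1: 3 transactions
A2: 3 transactions
A3: 8 transactions
A4: 3 transactions

Answer: 3,3,8,3; total 17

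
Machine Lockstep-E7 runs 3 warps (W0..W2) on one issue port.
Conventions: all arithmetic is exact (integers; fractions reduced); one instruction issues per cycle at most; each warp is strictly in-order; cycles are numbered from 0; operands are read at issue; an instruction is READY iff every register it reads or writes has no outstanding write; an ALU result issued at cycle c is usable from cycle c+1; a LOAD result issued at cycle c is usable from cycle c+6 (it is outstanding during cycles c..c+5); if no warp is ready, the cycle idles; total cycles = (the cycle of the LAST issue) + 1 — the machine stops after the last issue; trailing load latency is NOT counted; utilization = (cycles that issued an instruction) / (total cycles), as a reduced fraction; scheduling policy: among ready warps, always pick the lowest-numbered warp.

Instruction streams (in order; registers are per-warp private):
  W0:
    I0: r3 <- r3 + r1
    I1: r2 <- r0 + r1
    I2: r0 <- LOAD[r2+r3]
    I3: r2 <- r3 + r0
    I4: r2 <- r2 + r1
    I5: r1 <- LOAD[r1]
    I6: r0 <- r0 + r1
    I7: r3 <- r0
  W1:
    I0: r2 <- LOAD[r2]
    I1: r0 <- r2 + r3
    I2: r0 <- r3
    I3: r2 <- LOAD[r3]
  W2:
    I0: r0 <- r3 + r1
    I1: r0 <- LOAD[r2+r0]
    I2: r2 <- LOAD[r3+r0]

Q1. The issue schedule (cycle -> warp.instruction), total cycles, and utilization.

cycle 0: W0.I0
cycle 1: W0.I1
cycle 2: W0.I2
cycle 3: W1.I0
cycle 4: W2.I0
cycle 5: W2.I1
cycle 6: idle
cycle 7: idle
cycle 8: W0.I3
cycle 9: W0.I4
cycle 10: W0.I5
cycle 11: W1.I1
cycle 12: W1.I2
cycle 13: W1.I3
cycle 14: W2.I2
cycle 15: idle
cycle 16: W0.I6
cycle 17: W0.I7

Answer: 18 cycles, utilization 5/6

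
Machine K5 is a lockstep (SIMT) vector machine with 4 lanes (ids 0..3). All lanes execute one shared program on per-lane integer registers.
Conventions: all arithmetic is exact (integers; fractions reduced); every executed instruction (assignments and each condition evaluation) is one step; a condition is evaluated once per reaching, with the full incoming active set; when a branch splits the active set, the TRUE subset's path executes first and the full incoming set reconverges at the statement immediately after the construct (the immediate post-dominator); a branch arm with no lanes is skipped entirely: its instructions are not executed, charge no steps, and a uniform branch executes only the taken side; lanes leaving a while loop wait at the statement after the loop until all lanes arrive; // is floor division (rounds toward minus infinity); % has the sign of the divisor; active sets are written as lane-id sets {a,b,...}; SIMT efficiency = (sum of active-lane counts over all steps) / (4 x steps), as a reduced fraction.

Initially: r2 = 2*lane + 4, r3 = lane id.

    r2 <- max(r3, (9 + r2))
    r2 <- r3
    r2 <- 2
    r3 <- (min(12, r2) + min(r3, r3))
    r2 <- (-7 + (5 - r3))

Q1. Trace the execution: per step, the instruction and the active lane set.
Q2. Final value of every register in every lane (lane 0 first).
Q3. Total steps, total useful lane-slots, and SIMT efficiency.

step 0: r2 <- max(r3, (9 + r2))      {0,1,2,3}
step 1: r2 <- r3                     {0,1,2,3}
step 2: r2 <- 2                      {0,1,2,3}
step 3: r3 <- (min(12, r2) + min(r3, r3)) {0,1,2,3}
step 4: r2 <- (-7 + (5 - r3))        {0,1,2,3}

Answer: 5 steps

r2: -4,-5,-6,-7
r3: 2,3,4,5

steps = 5; useful = 20; efficiency = 20/20 = 1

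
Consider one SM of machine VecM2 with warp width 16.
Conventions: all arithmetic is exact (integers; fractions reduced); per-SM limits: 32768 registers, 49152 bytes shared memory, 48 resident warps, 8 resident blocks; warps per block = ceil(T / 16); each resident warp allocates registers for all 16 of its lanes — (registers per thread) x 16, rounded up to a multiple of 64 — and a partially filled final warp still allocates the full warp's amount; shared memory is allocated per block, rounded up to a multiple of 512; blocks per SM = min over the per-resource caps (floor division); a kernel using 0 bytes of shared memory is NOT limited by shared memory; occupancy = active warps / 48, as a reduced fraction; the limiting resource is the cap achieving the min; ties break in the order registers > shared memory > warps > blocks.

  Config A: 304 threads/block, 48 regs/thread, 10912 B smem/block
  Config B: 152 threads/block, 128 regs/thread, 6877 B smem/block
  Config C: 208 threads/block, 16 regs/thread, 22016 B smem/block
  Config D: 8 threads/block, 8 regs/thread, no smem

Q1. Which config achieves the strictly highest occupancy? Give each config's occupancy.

occupancies: A 19/24, B 5/24, C 13/24, D 1/6

Answer: A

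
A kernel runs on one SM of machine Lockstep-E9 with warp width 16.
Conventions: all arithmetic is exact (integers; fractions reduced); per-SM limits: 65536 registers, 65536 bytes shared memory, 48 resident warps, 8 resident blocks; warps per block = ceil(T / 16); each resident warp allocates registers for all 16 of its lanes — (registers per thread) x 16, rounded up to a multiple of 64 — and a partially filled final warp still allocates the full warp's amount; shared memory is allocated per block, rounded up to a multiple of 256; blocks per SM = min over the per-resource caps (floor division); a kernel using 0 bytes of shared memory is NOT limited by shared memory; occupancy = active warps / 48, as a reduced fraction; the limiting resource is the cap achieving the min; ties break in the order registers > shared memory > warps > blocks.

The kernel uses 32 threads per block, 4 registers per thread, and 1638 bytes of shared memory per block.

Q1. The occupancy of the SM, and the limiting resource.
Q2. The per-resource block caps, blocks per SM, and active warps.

Answer: occupancy 1/3, limited by blocks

registers: 512 blocks
shared memory: 36 blocks
warps: 24 blocks
blocks: 8 blocks

Answer: 8 blocks, 16 active warps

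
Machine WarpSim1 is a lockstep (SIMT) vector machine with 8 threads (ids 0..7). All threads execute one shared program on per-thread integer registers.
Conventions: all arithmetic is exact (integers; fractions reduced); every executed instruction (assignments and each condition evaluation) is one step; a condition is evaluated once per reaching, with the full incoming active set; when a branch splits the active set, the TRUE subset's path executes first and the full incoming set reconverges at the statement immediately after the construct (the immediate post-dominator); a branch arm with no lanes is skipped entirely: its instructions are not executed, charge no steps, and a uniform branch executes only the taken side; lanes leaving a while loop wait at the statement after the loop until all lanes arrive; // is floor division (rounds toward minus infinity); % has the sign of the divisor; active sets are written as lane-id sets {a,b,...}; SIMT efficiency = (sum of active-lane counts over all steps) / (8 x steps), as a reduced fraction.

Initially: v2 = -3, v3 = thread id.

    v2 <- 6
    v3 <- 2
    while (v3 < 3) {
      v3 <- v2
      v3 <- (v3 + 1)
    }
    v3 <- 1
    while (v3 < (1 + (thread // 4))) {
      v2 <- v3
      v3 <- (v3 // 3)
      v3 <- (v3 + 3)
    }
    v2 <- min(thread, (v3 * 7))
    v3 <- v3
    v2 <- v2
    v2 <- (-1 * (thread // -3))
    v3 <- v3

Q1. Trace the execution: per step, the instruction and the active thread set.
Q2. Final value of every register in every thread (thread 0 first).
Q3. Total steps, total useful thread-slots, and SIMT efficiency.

step 0: v2 <- 6                      {0,1,2,3,4,5,6,7}
step 1: v3 <- 2                      {0,1,2,3,4,5,6,7}
step 2: eval (v3 < 3)                {0,1,2,3,4,5,6,7}
step 3: v3 <- v2                     {0,1,2,3,4,5,6,7}
step 4: v3 <- (v3 + 1)               {0,1,2,3,4,5,6,7}
step 5: eval (v3 < 3)                {0,1,2,3,4,5,6,7}
step 6: v3 <- 1                      {0,1,2,3,4,5,6,7}
step 7: eval (v3 < (1 + (thread // 4))) {0,1,2,3,4,5,6,7}
step 8: v2 <- v3                     {4,5,6,7}
step 9: v3 <- (v3 // 3)              {4,5,6,7}
step 10: v3 <- (v3 + 3)               {4,5,6,7}
step 11: eval (v3 < (1 + (thread // 4))) {4,5,6,7}
step 12: v2 <- min(thread, (v3 * 7))  {0,1,2,3,4,5,6,7}
step 13: v3 <- v3                     {0,1,2,3,4,5,6,7}
step 14: v2 <- v2                     {0,1,2,3,4,5,6,7}
step 15: v2 <- (-1 * (thread // -3))  {0,1,2,3,4,5,6,7}
step 16: v3 <- v3                     {0,1,2,3,4,5,6,7}

Answer: 17 steps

v2: 0,1,1,1,2,2,2,3
v3: 1,1,1,1,3,3,3,3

steps = 17; useful = 120; efficiency = 120/136 = 15/17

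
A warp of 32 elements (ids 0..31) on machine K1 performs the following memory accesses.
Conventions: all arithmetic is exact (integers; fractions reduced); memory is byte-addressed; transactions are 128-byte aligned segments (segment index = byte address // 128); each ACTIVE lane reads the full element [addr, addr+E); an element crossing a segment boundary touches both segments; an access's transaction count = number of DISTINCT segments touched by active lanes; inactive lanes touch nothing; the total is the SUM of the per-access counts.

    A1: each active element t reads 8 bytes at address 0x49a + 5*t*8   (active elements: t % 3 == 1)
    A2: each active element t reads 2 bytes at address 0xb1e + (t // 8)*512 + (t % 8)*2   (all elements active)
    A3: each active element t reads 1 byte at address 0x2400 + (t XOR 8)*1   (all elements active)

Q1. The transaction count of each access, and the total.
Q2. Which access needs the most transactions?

A1: 10 transactions
A2: 4 transactions
A3: 1 transaction

Answer: 10,4,1; total 15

Answer: A1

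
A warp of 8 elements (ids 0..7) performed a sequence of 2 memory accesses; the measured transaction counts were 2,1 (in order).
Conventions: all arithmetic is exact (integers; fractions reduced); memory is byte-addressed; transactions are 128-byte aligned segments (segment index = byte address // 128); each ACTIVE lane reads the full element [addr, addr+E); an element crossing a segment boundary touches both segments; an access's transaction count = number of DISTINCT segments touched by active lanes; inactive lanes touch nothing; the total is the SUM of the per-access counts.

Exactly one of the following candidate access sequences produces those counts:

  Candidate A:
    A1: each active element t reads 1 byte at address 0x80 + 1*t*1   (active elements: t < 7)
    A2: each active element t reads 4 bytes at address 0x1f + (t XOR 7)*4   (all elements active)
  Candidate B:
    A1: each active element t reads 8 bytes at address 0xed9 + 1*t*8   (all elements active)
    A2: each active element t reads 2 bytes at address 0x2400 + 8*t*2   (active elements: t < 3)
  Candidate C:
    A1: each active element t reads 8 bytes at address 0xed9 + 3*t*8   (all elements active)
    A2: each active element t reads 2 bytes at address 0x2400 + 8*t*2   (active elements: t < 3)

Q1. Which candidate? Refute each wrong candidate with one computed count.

A: A1 gives 1 transaction, not 2
C: A1 gives 3 transactions, not 2
B: all counts match (2,1)

Answer: B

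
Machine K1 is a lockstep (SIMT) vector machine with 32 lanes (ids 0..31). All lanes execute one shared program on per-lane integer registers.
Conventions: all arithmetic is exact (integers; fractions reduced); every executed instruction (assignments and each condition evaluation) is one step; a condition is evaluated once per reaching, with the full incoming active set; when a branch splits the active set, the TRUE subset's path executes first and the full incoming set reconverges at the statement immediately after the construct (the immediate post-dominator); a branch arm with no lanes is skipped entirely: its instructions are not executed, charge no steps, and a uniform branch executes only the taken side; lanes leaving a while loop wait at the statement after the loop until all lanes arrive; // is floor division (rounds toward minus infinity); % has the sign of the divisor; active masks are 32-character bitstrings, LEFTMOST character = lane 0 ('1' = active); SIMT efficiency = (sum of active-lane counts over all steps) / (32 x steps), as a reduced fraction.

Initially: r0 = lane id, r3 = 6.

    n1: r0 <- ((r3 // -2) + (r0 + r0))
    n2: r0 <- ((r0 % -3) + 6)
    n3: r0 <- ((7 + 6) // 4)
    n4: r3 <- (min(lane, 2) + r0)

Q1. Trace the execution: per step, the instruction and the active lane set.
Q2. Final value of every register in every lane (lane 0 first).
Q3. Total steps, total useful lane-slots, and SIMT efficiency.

step 0: r0 <- ((r3 // -2) + (r0 + r0)) 11111111111111111111111111111111
step 1: r0 <- ((r0 % -3) + 6)        11111111111111111111111111111111
step 2: r0 <- ((7 + 6) // 4)         11111111111111111111111111111111
step 3: r3 <- (min(lane, 2) + r0)    11111111111111111111111111111111

Answer: 4 steps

r0: 3,3,3,3,3,3,3,3,3,3,3,3,3,3,3,3,3,3,3,3,3,3,3,3,3,3,3,3,3,3,3,3
r3: 3,4,5,5,5,5,5,5,5,5,5,5,5,5,5,5,5,5,5,5,5,5,5,5,5,5,5,5,5,5,5,5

steps = 4; useful = 128; efficiency = 128/128 = 1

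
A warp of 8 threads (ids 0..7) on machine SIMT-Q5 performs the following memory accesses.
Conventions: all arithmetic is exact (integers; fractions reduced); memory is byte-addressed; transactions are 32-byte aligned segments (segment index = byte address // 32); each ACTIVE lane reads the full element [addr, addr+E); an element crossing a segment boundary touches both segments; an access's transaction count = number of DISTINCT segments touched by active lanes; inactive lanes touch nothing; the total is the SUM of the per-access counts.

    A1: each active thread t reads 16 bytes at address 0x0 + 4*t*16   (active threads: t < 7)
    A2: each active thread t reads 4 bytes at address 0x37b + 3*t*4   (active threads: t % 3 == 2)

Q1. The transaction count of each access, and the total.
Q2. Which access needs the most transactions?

A1: 7 transactions
A2: 2 transactions

Answer: 7,2; total 9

Answer: A1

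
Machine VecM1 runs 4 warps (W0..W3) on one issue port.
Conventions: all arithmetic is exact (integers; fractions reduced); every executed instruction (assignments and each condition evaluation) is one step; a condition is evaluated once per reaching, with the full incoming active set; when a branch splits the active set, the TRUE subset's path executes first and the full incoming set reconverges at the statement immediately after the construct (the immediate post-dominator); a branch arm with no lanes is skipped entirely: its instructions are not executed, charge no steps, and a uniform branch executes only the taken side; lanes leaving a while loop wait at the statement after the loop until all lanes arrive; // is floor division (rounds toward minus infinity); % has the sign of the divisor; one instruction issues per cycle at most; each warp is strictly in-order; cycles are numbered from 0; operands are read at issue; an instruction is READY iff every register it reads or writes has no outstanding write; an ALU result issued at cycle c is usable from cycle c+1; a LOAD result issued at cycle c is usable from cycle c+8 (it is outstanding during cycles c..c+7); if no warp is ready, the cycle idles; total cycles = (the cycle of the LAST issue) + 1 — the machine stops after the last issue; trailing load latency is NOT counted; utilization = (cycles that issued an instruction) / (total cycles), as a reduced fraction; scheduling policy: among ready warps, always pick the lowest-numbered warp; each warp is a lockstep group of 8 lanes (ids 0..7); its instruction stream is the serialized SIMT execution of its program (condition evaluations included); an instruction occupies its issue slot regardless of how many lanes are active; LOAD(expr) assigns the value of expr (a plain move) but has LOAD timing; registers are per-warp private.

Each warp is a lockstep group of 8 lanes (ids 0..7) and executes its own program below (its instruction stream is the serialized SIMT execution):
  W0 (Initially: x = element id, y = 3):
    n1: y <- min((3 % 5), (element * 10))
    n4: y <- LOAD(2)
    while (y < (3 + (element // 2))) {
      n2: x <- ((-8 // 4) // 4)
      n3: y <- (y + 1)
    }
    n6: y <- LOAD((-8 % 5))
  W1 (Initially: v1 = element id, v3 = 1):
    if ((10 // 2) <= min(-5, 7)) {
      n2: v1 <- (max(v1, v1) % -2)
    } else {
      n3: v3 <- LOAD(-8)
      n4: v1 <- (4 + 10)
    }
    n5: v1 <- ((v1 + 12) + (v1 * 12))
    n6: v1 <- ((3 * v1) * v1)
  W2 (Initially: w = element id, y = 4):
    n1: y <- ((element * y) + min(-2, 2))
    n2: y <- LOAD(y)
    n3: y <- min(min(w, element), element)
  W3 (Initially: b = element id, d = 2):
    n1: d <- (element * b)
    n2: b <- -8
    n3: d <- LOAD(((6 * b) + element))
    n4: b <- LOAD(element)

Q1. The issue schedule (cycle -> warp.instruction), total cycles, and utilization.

cycle 0: W0.I0
cycle 1: W0.I1
cycle 2: W1.I0
cycle 3: W1.I1
cycle 4: W1.I2
cycle 5: W1.I3
cycle 6: W1.I4
cycle 7: W2.I0
cycle 8: W2.I1
cycle 9: W0.I2
cycle 10: W0.I3
cycle 11: W0.I4
cycle 12: W0.I5
cycle 13: W0.I6
cycle 14: W0.I7
cycle 15: W0.I8
cycle 16: W0.I9
cycle 17: W0.I10
cycle 18: W0.I11
cycle 19: W0.I12
cycle 20: W0.I13
cycle 21: W0.I14
cycle 22: W0.I15
cycle 23: W2.I2
cycle 24: W3.I0
cycle 25: W3.I1
cycle 26: W3.I2
cycle 27: W3.I3

Answer: 28 cycles, utilization 1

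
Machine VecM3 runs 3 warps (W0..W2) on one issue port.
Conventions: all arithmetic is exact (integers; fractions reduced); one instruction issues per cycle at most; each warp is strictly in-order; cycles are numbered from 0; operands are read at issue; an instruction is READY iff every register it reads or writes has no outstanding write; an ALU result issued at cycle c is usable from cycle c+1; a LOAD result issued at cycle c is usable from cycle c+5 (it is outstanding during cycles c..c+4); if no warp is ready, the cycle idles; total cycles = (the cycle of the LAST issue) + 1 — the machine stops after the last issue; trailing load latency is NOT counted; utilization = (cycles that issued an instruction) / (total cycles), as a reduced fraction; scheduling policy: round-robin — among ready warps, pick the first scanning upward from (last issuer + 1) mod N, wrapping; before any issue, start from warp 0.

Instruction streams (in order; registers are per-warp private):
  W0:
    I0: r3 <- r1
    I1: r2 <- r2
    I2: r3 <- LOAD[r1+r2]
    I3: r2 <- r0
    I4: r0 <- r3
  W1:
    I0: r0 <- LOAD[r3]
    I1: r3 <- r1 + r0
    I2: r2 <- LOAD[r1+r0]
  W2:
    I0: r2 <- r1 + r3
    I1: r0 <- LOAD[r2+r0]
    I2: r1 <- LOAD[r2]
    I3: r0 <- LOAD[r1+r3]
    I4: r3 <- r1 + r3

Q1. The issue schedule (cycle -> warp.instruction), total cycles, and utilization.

cycle 0: W0.I0
cycle 1: W1.I0
cycle 2: W2.I0
cycle 3: W0.I1
cycle 4: W2.I1
cycle 5: W0.I2
cycle 6: W1.I1
cycle 7: W2.I2
cycle 8: W0.I3
cycle 9: W1.I2
cycle 10: W0.I4
cycle 11: idle
cycle 12: W2.I3
cycle 13: W2.I4

Answer: 14 cycles, utilization 13/14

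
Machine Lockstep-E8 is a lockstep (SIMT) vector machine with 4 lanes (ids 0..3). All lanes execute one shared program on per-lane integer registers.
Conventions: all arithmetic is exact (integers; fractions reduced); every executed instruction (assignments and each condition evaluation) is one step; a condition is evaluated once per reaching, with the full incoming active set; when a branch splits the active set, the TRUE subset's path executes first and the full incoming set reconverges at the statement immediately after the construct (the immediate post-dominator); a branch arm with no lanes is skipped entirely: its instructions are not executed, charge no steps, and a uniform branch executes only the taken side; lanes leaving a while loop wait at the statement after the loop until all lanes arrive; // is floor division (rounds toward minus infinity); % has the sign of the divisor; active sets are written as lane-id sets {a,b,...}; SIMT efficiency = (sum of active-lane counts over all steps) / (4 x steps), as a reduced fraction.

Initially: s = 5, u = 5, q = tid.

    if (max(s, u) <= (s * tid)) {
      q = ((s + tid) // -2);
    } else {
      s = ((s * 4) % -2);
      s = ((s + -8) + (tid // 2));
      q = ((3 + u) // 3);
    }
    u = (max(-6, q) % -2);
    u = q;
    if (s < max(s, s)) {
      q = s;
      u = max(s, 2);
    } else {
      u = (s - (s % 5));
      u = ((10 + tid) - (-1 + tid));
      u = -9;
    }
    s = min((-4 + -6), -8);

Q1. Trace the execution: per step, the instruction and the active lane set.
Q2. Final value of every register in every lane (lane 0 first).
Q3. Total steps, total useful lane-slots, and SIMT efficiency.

step 0: eval (max(s, u) <= (s * tid)) {0,1,2,3}
step 1: q <- ((s + tid) // -2)       {1,2,3}
step 2: s <- ((s * 4) % -2)          {0}
step 3: s <- ((s + -8) + (tid // 2)) {0}
step 4: q <- ((3 + u) // 3)          {0}
step 5: u <- (max(-6, q) % -2)       {0,1,2,3}
step 6: u <- q                       {0,1,2,3}
step 7: eval (s < max(s, s))         {0,1,2,3}
step 8: u <- (s - (s % 5))           {0,1,2,3}
step 9: u <- ((10 + tid) - (-1 + tid)) {0,1,2,3}
step 10: u <- -9                      {0,1,2,3}
step 11: s <- min((-4 + -6), -8)      {0,1,2,3}

Answer: 12 steps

s: -10,-10,-10,-10
u: -9,-9,-9,-9
q: 2,-3,-4,-4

steps = 12; useful = 38; efficiency = 38/48 = 19/24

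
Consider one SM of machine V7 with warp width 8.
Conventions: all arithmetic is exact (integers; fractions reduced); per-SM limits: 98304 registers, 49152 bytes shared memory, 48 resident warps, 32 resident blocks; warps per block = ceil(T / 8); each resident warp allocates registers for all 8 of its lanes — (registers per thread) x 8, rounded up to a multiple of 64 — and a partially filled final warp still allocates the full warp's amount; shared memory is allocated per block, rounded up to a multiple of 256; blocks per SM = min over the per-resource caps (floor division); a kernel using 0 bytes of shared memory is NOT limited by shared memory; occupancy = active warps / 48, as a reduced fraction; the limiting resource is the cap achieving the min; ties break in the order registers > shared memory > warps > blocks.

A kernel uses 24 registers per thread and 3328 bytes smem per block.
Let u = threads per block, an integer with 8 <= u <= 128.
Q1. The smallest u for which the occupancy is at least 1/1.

Answer: u = 25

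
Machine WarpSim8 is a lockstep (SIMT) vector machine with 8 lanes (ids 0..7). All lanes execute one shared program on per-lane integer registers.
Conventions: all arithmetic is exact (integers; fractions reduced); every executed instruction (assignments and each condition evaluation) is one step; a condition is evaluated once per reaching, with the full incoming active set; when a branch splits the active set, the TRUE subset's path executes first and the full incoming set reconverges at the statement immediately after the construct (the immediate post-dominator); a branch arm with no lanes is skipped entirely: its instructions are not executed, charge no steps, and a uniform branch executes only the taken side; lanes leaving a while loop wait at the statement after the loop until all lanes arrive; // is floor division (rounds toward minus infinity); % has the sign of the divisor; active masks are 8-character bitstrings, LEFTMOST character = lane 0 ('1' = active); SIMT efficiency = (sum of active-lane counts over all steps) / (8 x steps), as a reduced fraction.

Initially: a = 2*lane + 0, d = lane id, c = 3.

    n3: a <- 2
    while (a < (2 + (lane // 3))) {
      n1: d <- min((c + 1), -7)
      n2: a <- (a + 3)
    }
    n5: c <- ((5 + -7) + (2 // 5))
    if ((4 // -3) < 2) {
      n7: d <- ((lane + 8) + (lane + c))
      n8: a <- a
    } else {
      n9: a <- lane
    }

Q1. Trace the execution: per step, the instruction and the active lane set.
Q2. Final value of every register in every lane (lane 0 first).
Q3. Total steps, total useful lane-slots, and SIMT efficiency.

step 0: a <- 2                       11111111
step 1: eval (a < (2 + (lane // 3))) 11111111
step 2: d <- min((c + 1), -7)        00011111
step 3: a <- (a + 3)                 00011111
step 4: eval (a < (2 + (lane // 3))) 00011111
step 5: c <- ((5 + -7) + (2 // 5))   11111111
step 6: eval ((4 // -3) < 2)         11111111
step 7: d <- ((lane + 8) + (lane + c)) 11111111
step 8: a <- a                       11111111

Answer: 9 steps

a: 2,2,2,5,5,5,5,5
d: 6,8,10,12,14,16,18,20
c: -2,-2,-2,-2,-2,-2,-2,-2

steps = 9; useful = 63; efficiency = 63/72 = 7/8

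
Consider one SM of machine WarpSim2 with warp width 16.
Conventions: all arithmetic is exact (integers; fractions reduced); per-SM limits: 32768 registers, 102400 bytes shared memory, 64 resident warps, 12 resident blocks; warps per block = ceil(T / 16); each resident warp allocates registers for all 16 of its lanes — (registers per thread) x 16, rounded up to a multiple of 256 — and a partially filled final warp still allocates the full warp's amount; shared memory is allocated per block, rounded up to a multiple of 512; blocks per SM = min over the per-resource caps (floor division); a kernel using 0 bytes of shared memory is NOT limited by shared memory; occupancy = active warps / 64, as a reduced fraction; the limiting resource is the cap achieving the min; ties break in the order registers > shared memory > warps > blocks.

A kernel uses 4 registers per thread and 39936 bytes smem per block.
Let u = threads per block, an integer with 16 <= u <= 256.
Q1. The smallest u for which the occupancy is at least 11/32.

Answer: u = 161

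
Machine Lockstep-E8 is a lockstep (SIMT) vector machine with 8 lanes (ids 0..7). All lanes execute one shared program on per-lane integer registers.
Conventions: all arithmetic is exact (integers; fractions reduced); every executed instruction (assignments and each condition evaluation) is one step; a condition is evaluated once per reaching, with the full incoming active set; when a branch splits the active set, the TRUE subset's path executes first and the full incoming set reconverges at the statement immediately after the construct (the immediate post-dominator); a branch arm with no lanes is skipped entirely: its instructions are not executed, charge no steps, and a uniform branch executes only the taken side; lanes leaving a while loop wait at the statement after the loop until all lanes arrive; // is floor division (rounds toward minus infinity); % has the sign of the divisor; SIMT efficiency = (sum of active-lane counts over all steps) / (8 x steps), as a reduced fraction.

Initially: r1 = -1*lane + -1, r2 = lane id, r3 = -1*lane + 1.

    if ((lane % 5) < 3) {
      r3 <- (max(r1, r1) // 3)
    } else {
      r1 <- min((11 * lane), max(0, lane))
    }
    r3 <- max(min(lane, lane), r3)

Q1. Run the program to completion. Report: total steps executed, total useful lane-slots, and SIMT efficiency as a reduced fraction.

Answer: 4 steps, 24 useful, 3/4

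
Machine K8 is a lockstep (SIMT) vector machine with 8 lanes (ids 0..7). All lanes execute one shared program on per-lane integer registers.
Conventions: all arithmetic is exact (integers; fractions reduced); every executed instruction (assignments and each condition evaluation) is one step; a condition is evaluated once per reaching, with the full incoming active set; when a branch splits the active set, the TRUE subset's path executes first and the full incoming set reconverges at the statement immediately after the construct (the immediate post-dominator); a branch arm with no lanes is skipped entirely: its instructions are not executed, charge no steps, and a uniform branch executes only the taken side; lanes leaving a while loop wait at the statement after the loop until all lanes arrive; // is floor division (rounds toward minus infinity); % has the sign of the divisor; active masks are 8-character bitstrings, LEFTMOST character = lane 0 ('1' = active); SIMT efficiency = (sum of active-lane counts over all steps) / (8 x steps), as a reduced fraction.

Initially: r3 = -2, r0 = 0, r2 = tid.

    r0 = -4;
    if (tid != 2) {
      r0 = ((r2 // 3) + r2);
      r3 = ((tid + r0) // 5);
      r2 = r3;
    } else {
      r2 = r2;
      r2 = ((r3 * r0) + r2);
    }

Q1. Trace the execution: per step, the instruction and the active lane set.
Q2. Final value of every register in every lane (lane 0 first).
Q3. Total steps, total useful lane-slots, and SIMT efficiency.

step 0: r0 <- -4                     11111111
step 1: eval (tid != 2)              11111111
step 2: r0 <- ((r2 // 3) + r2)       11011111
step 3: r3 <- ((tid + r0) // 5)      11011111
step 4: r2 <- r3                     11011111
step 5: r2 <- r2                     00100000
step 6: r2 <- ((r3 * r0) + r2)       00100000

Answer: 7 steps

r3: 0,0,-2,1,1,2,2,3
r0: 0,1,-4,4,5,6,8,9
r2: 0,0,10,1,1,2,2,3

steps = 7; useful = 39; efficiency = 39/56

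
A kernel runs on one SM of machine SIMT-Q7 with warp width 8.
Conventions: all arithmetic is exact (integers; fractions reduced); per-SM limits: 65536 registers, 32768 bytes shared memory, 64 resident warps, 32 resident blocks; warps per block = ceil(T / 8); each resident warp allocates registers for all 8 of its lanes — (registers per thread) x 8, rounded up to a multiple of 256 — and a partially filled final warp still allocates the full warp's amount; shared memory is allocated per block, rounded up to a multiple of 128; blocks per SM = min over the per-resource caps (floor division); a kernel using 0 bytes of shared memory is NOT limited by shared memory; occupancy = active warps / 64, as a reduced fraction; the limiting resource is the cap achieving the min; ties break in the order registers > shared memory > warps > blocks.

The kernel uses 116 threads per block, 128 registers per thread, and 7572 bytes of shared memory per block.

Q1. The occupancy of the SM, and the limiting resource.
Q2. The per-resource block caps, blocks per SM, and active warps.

Answer: occupancy 15/16, limited by registers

registers: 4 blocks
shared memory: 4 blocks
warps: 4 blocks
blocks: 32 blocks

Answer: 4 blocks, 60 active warps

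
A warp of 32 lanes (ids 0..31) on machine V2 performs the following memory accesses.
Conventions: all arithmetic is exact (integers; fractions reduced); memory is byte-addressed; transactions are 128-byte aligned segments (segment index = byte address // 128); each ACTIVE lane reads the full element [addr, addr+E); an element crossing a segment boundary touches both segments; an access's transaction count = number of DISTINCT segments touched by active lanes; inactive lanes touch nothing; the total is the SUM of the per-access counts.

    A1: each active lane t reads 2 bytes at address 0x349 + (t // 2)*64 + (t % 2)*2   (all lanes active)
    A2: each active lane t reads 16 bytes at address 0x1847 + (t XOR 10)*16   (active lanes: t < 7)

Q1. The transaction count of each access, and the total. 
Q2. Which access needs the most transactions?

A1: 9 transactions
A2: 2 transactions

Answer: 9,2; total 11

Answer: A1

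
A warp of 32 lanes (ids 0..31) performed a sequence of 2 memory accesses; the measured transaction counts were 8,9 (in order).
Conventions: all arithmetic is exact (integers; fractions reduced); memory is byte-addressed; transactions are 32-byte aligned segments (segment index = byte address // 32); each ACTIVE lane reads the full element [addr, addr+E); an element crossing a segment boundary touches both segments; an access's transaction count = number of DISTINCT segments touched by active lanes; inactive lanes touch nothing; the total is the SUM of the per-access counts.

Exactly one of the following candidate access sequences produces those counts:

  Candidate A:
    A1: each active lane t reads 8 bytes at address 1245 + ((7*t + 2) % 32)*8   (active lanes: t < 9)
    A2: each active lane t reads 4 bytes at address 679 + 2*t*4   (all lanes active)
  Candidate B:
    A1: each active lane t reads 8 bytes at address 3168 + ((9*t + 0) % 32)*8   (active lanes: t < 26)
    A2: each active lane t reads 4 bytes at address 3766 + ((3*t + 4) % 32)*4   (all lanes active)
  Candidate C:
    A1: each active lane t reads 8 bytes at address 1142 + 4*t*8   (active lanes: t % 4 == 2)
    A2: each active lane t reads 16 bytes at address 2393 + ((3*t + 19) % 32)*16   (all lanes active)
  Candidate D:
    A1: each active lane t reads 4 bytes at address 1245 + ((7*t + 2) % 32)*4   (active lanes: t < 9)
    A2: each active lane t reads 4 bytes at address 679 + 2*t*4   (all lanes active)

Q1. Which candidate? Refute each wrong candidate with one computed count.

B: A2 gives 5 transactions, not 9
C: A2 gives 17 transactions, not 9
D: A1 gives 4 transactions, not 8
A: all counts match (8,9)

Answer: A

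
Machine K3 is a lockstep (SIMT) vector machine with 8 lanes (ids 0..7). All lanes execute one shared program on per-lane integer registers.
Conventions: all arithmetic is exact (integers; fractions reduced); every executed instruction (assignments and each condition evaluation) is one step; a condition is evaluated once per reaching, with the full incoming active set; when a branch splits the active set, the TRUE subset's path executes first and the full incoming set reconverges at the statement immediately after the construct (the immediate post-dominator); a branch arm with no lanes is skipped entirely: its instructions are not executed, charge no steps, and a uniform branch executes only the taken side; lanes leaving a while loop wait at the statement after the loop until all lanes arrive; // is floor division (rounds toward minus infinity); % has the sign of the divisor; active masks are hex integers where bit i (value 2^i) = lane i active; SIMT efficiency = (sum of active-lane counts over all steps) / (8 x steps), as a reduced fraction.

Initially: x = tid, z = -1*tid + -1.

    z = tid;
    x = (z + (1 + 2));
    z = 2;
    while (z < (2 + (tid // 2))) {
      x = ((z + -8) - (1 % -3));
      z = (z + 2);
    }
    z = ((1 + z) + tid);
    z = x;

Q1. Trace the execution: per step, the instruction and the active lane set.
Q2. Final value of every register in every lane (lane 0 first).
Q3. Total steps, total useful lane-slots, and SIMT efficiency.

step 0: z <- tid                     0xff
step 1: x <- (z + (1 + 2))           0xff
step 2: z <- 2                       0xff
step 3: eval (z < (2 + (tid // 2)))  0xff
step 4: x <- ((z + -8) - (1 % -3))   0xfc
step 5: z <- (z + 2)                 0xfc
step 6: eval (z < (2 + (tid // 2)))  0xfc
step 7: x <- ((z + -8) - (1 % -3))   0xc0
step 8: z <- (z + 2)                 0xc0
step 9: eval (z < (2 + (tid // 2)))  0xc0
step 10: z <- ((1 + z) + tid)         0xff
step 11: z <- x                       0xff

Answer: 12 steps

x: 3,4,-4,-4,-4,-4,-2,-2
z: 3,4,-4,-4,-4,-4,-2,-2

steps = 12; useful = 72; efficiency = 72/96 = 3/4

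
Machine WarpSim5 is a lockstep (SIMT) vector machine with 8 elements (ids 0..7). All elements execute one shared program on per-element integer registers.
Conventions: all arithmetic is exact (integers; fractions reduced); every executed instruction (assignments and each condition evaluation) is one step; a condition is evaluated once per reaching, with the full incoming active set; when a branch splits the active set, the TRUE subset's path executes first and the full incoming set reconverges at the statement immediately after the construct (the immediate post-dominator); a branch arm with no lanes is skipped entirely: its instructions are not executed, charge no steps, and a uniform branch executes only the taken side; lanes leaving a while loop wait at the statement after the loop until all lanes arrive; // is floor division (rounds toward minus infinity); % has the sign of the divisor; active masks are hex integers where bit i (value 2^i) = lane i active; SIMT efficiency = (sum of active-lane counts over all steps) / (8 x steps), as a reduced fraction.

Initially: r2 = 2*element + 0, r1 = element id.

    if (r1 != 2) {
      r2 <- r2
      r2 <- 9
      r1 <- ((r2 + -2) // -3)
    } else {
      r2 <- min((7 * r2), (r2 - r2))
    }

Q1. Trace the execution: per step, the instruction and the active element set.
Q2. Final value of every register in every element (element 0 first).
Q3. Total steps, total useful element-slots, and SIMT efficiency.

step 0: eval (r1 != 2)               0xff
step 1: r2 <- r2                     0xfb
step 2: r2 <- 9                      0xfb
step 3: r1 <- ((r2 + -2) // -3)      0xfb
step 4: r2 <- min((7 * r2), (r2 - r2)) 0x04

Answer: 5 steps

r2: 9,9,0,9,9,9,9,9
r1: -3,-3,2,-3,-3,-3,-3,-3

steps = 5; useful = 30; efficiency = 30/40 = 3/4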